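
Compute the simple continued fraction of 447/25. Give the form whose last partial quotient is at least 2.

447 = 17*25 + 22
25 = 1*22 + 3
22 = 7*3 + 1
3 = 3*1 + 0  (stop)
So 447/25 = [17; 1, 7, 3].

[17; 1, 7, 3]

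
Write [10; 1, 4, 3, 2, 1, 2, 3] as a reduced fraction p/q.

Using pₖ = aₖpₖ₋₁ + pₖ₋₂ and qₖ = aₖqₖ₋₁ + qₖ₋₂:
  k=0: a=10, p=10, q=1
  k=1: a=1, p=11, q=1
  k=2: a=4, p=54, q=5
  k=3: a=3, p=173, q=16
  k=4: a=2, p=400, q=37
  k=5: a=1, p=573, q=53
  k=6: a=2, p=1546, q=143
  k=7: a=3, p=5211, q=482

5211/482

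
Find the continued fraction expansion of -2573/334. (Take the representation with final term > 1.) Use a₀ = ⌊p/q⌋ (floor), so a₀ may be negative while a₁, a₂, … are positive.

[-8; 3, 2, 1, 2, 12]

-2573 = -8×334 + 99
334 = 3×99 + 37
99 = 2×37 + 25
37 = 1×25 + 12
25 = 2×12 + 1
12 = 12×1 + 0  (stop)
So -2573/334 = [-8; 3, 2, 1, 2, 12].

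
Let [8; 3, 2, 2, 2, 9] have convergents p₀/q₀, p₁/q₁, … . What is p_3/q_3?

141/17

Using pₖ = aₖpₖ₋₁ + pₖ₋₂, qₖ = aₖqₖ₋₁ + qₖ₋₂ (with p₋₁=1, p₋₂=0, q₋₁=0, q₋₂=1):
  k=0: a=8, p=8, q=1
  k=1: a=3, p=25, q=3
  k=2: a=2, p=58, q=7
  k=3: a=2, p=141, q=17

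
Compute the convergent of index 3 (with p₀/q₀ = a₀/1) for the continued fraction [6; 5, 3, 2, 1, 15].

229/37

Using pₖ = aₖpₖ₋₁ + pₖ₋₂, qₖ = aₖqₖ₋₁ + qₖ₋₂ (with p₋₁=1, p₋₂=0, q₋₁=0, q₋₂=1):
  k=0: a=6, p=6, q=1
  k=1: a=5, p=31, q=5
  k=2: a=3, p=99, q=16
  k=3: a=2, p=229, q=37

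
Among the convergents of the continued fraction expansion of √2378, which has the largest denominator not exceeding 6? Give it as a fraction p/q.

√2378 = [48; 1, 3, 3, 1, 96, …] (period length 5).
Convergents:
  p_0/q_0 = 48/1
  p_1/q_1 = 49/1
  p_2/q_2 = 195/4
  p_3/q_3 = 634/13
q_2 = 4 ≤ 6 < 13 = q_3, so the answer is 195/4.

195/4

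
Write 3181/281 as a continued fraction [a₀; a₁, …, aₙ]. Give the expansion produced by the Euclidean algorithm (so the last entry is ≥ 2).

[11; 3, 8, 5, 2]

3181 = 11×281 + 90
281 = 3×90 + 11
90 = 8×11 + 2
11 = 5×2 + 1
2 = 2×1 + 0  (stop)
So 3181/281 = [11; 3, 8, 5, 2].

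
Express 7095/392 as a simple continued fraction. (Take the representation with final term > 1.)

[18; 10, 19, 2]

7095 = 18*392 + 39
392 = 10*39 + 2
39 = 19*2 + 1
2 = 2*1 + 0  (stop)
So 7095/392 = [18; 10, 19, 2].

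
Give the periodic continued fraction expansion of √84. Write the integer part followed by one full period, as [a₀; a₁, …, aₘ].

[9; 6, 18]

a₀ = ⌊√84⌋ = 9.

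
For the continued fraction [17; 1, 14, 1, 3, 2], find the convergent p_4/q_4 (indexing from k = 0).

Using pₖ = aₖpₖ₋₁ + pₖ₋₂, qₖ = aₖqₖ₋₁ + qₖ₋₂ (with p₋₁=1, p₋₂=0, q₋₁=0, q₋₂=1):
  k=0: a=17, p=17, q=1
  k=1: a=1, p=18, q=1
  k=2: a=14, p=269, q=15
  k=3: a=1, p=287, q=16
  k=4: a=3, p=1130, q=63

1130/63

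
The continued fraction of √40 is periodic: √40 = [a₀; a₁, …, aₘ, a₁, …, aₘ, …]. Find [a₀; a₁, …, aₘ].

[6; 3, 12]

a₀ = ⌊√40⌋ = 6.
With m₀=0, d₀=1 and mₖ₊₁ = dₖaₖ − mₖ, dₖ₊₁ = (n − mₖ₊₁²)/dₖ, aₖ₊₁ = ⌊(a₀+mₖ₊₁)/dₖ₊₁⌋:
  k=1: m=6, d=4, a=3
  k=2: m=6, d=1, a=12
d=1 and a=2a₀=12 at k=2, so the next step gives (m, d) = (6, 4) again — its k=1 value — and the period has length 2.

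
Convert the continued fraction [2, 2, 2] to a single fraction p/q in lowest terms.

12/5

Using pₖ = aₖpₖ₋₁ + pₖ₋₂ and qₖ = aₖqₖ₋₁ + qₖ₋₂:
  k=0: a=2, p=2, q=1
  k=1: a=2, p=5, q=2
  k=2: a=2, p=12, q=5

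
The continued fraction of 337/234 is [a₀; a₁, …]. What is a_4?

2

337 = 1·234 + 103   →  a_0 = 1
234 = 2·103 + 28   →  a_1 = 2
103 = 3·28 + 19   →  a_2 = 3
28 = 1·19 + 9   →  a_3 = 1
19 = 2·9 + 1   →  a_4 = 2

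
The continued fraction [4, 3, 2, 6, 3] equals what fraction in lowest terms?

Using pₖ = aₖpₖ₋₁ + pₖ₋₂ and qₖ = aₖqₖ₋₁ + qₖ₋₂:
  k=0: a=4, p=4, q=1
  k=1: a=3, p=13, q=3
  k=2: a=2, p=30, q=7
  k=3: a=6, p=193, q=45
  k=4: a=3, p=609, q=142

609/142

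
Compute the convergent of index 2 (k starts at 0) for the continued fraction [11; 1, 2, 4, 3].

35/3

Using pₖ = aₖpₖ₋₁ + pₖ₋₂, qₖ = aₖqₖ₋₁ + qₖ₋₂ (with p₋₁=1, p₋₂=0, q₋₁=0, q₋₂=1):
  k=0: a=11, p=11, q=1
  k=1: a=1, p=12, q=1
  k=2: a=2, p=35, q=3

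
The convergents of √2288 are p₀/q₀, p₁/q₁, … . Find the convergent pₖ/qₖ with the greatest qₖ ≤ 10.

287/6

√2288 = [47; 1, 4, 1, 94, …] (period length 4).
Convergents:
  p_0/q_0 = 47/1
  p_1/q_1 = 48/1
  p_2/q_2 = 239/5
  p_3/q_3 = 287/6
  p_4/q_4 = 27217/569
q_3 = 6 ≤ 10 < 569 = q_4, so the answer is 287/6.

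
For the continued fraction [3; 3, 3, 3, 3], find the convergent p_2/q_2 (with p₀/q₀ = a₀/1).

33/10

Using pₖ = aₖpₖ₋₁ + pₖ₋₂, qₖ = aₖqₖ₋₁ + qₖ₋₂ (with p₋₁=1, p₋₂=0, q₋₁=0, q₋₂=1):
  k=0: a=3, p=3, q=1
  k=1: a=3, p=10, q=3
  k=2: a=3, p=33, q=10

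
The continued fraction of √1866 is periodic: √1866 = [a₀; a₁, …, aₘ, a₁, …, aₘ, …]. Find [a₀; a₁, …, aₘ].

[43; 5, 14, 5, 86]

a₀ = ⌊√1866⌋ = 43.
With m₀=0, d₀=1 and mₖ₊₁ = dₖaₖ − mₖ, dₖ₊₁ = (n − mₖ₊₁²)/dₖ, aₖ₊₁ = ⌊(a₀+mₖ₊₁)/dₖ₊₁⌋:
  k=1: m=43, d=17, a=5
  k=2: m=42, d=6, a=14
  k=3: m=42, d=17, a=5
  k=4: m=43, d=1, a=86
d=1 and a=2a₀=86 at k=4, so the next step gives (m, d) = (43, 17) again — its k=1 value — and the period has length 4.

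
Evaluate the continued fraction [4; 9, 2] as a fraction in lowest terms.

Using pₖ = aₖpₖ₋₁ + pₖ₋₂ and qₖ = aₖqₖ₋₁ + qₖ₋₂:
  k=0: a=4, p=4, q=1
  k=1: a=9, p=37, q=9
  k=2: a=2, p=78, q=19

78/19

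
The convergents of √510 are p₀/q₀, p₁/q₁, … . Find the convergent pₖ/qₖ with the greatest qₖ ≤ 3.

√510 = [22; 1, 1, 2, 1, 1, 44, …] (period length 6).
Convergents:
  p_0/q_0 = 22/1
  p_1/q_1 = 23/1
  p_2/q_2 = 45/2
  p_3/q_3 = 113/5
q_2 = 2 ≤ 3 < 5 = q_3, so the answer is 45/2.

45/2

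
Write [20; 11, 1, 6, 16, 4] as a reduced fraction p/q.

109319/5443

Fold from the inside: start with 4/1.
  16 + 1/4 = 65/4
  6 + 4/65 = 394/65
  1 + 65/394 = 459/394
  11 + 394/459 = 5443/459
  20 + 459/5443 = 109319/5443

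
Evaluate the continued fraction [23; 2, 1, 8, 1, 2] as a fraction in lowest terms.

Fold from the inside: start with 2/1.
  1 + 1/2 = 3/2
  8 + 2/3 = 26/3
  1 + 3/26 = 29/26
  2 + 26/29 = 84/29
  23 + 29/84 = 1961/84

1961/84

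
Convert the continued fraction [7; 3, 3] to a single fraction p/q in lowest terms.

Fold from the inside: start with 3/1.
  3 + 1/3 = 10/3
  7 + 3/10 = 73/10

73/10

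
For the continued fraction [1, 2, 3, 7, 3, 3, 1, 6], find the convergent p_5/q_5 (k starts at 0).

760/531

Using pₖ = aₖpₖ₋₁ + pₖ₋₂, qₖ = aₖqₖ₋₁ + qₖ₋₂ (with p₋₁=1, p₋₂=0, q₋₁=0, q₋₂=1):
  k=0: a=1, p=1, q=1
  k=1: a=2, p=3, q=2
  k=2: a=3, p=10, q=7
  k=3: a=7, p=73, q=51
  k=4: a=3, p=229, q=160
  k=5: a=3, p=760, q=531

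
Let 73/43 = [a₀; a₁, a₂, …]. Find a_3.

73 = 1·43 + 30   →  a_0 = 1
43 = 1·30 + 13   →  a_1 = 1
30 = 2·13 + 4   →  a_2 = 2
13 = 3·4 + 1   →  a_3 = 3

3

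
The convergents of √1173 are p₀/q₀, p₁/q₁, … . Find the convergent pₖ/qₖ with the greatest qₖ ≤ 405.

√1173 = [34; 4, 68, …] (period length 2).
Convergents:
  p_0/q_0 = 34/1
  p_1/q_1 = 137/4
  p_2/q_2 = 9350/273
  p_3/q_3 = 37537/1096
q_2 = 273 ≤ 405 < 1096 = q_3, so the answer is 9350/273.

9350/273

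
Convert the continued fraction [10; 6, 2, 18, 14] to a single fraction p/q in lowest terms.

34250/3373

Fold from the inside: start with 14/1.
  18 + 1/14 = 253/14
  2 + 14/253 = 520/253
  6 + 253/520 = 3373/520
  10 + 520/3373 = 34250/3373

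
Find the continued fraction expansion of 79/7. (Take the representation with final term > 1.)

79 = 11×7 + 2
7 = 3×2 + 1
2 = 2×1 + 0  (stop)
So 79/7 = [11; 3, 2].

[11; 3, 2]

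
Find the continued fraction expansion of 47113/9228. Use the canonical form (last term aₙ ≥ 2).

[5; 9, 2, 15, 5, 6]

47113 = 5*9228 + 973
9228 = 9*973 + 471
973 = 2*471 + 31
471 = 15*31 + 6
31 = 5*6 + 1
6 = 6*1 + 0  (stop)
So 47113/9228 = [5; 9, 2, 15, 5, 6].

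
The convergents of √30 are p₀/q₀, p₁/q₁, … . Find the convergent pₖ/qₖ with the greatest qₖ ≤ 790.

2525/461

√30 = [5; 2, 10, …] (period length 2).
Convergents:
  p_0/q_0 = 5/1
  p_1/q_1 = 11/2
  p_2/q_2 = 115/21
  p_3/q_3 = 241/44
  p_4/q_4 = 2525/461
  p_5/q_5 = 5291/966
q_4 = 461 ≤ 790 < 966 = q_5, so the answer is 2525/461.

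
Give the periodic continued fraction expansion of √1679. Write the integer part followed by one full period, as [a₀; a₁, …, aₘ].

a₀ = ⌊√1679⌋ = 40.
With m₀=0, d₀=1 and mₖ₊₁ = dₖaₖ − mₖ, dₖ₊₁ = (n − mₖ₊₁²)/dₖ, aₖ₊₁ = ⌊(a₀+mₖ₊₁)/dₖ₊₁⌋:
  k=1: m=40, d=79, a=1
  k=2: m=39, d=2, a=39
  k=3: m=39, d=79, a=1
  k=4: m=40, d=1, a=80
d=1 and a=2a₀=80 at k=4, so the next step gives (m, d) = (40, 79) again — its k=1 value — and the period has length 4.

[40; 1, 39, 1, 80]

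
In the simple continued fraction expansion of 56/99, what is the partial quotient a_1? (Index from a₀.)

56 = 0·99 + 56   →  a_0 = 0
99 = 1·56 + 43   →  a_1 = 1

1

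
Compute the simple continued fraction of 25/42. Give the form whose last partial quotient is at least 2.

[0; 1, 1, 2, 8]

25 = 0×42 + 25
42 = 1×25 + 17
25 = 1×17 + 8
17 = 2×8 + 1
8 = 8×1 + 0  (stop)
So 25/42 = [0; 1, 1, 2, 8].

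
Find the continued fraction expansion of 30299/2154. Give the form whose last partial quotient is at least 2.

[14; 15, 15, 1, 8]

30299 = 14*2154 + 143
2154 = 15*143 + 9
143 = 15*9 + 8
9 = 1*8 + 1
8 = 8*1 + 0  (stop)
So 30299/2154 = [14; 15, 15, 1, 8].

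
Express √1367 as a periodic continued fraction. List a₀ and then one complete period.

[36; 1, 35, 1, 72]

a₀ = ⌊√1367⌋ = 36.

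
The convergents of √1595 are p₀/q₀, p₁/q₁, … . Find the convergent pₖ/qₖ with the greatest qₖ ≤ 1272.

50441/1263

√1595 = [39; 1, 14, 1, 78, …] (period length 4).
Convergents:
  p_0/q_0 = 39/1
  p_1/q_1 = 40/1
  p_2/q_2 = 599/15
  p_3/q_3 = 639/16
  p_4/q_4 = 50441/1263
  p_5/q_5 = 51080/1279
q_4 = 1263 ≤ 1272 < 1279 = q_5, so the answer is 50441/1263.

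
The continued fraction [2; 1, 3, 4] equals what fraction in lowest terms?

47/17

Fold from the inside: start with 4/1.
  3 + 1/4 = 13/4
  1 + 4/13 = 17/13
  2 + 13/17 = 47/17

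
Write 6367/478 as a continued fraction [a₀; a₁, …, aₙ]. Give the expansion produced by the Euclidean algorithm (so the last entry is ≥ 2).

6367 = 13*478 + 153
478 = 3*153 + 19
153 = 8*19 + 1
19 = 19*1 + 0  (stop)
So 6367/478 = [13; 3, 8, 19].

[13; 3, 8, 19]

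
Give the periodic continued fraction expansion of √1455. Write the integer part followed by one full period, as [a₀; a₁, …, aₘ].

[38; 6, 1, 11, 1, 6, 76]

a₀ = ⌊√1455⌋ = 38.
With m₀=0, d₀=1 and mₖ₊₁ = dₖaₖ − mₖ, dₖ₊₁ = (n − mₖ₊₁²)/dₖ, aₖ₊₁ = ⌊(a₀+mₖ₊₁)/dₖ₊₁⌋:
  k=1: m=38, d=11, a=6
  k=2: m=28, d=61, a=1
  k=3: m=33, d=6, a=11
  k=4: m=33, d=61, a=1
  k=5: m=28, d=11, a=6
  k=6: m=38, d=1, a=76
d=1 and a=2a₀=76 at k=6, so the next step gives (m, d) = (38, 11) again — its k=1 value — and the period has length 6.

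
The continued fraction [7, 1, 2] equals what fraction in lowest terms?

Using pₖ = aₖpₖ₋₁ + pₖ₋₂ and qₖ = aₖqₖ₋₁ + qₖ₋₂:
  k=0: a=7, p=7, q=1
  k=1: a=1, p=8, q=1
  k=2: a=2, p=23, q=3

23/3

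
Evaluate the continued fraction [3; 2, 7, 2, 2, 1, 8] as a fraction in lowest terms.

Using pₖ = aₖpₖ₋₁ + pₖ₋₂ and qₖ = aₖqₖ₋₁ + qₖ₋₂:
  k=0: a=3, p=3, q=1
  k=1: a=2, p=7, q=2
  k=2: a=7, p=52, q=15
  k=3: a=2, p=111, q=32
  k=4: a=2, p=274, q=79
  k=5: a=1, p=385, q=111
  k=6: a=8, p=3354, q=967

3354/967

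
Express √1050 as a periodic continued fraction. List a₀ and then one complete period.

a₀ = ⌊√1050⌋ = 32.
With m₀=0, d₀=1 and mₖ₊₁ = dₖaₖ − mₖ, dₖ₊₁ = (n − mₖ₊₁²)/dₖ, aₖ₊₁ = ⌊(a₀+mₖ₊₁)/dₖ₊₁⌋:
  k=1: m=32, d=26, a=2
  k=2: m=20, d=25, a=2
  k=3: m=30, d=6, a=10
  k=4: m=30, d=25, a=2
  k=5: m=20, d=26, a=2
  k=6: m=32, d=1, a=64
d=1 and a=2a₀=64 at k=6, so the next step gives (m, d) = (32, 26) again — its k=1 value — and the period has length 6.

[32; 2, 2, 10, 2, 2, 64]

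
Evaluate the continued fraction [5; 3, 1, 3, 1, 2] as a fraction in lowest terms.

279/53

Fold from the inside: start with 2/1.
  1 + 1/2 = 3/2
  3 + 2/3 = 11/3
  1 + 3/11 = 14/11
  3 + 11/14 = 53/14
  5 + 14/53 = 279/53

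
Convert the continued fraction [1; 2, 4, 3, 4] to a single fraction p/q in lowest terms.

Fold from the inside: start with 4/1.
  3 + 1/4 = 13/4
  4 + 4/13 = 56/13
  2 + 13/56 = 125/56
  1 + 56/125 = 181/125

181/125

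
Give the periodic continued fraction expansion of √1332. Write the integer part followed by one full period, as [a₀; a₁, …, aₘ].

a₀ = ⌊√1332⌋ = 36.
With m₀=0, d₀=1 and mₖ₊₁ = dₖaₖ − mₖ, dₖ₊₁ = (n − mₖ₊₁²)/dₖ, aₖ₊₁ = ⌊(a₀+mₖ₊₁)/dₖ₊₁⌋:
  k=1: m=36, d=36, a=2
  k=2: m=36, d=1, a=72
d=1 and a=2a₀=72 at k=2, so the next step gives (m, d) = (36, 36) again — its k=1 value — and the period has length 2.

[36; 2, 72]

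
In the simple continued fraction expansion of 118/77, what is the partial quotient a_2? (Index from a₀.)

118 = 1·77 + 41   →  a_0 = 1
77 = 1·41 + 36   →  a_1 = 1
41 = 1·36 + 5   →  a_2 = 1

1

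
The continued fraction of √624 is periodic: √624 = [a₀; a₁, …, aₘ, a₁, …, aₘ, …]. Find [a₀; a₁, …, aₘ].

[24; 1, 48]

a₀ = ⌊√624⌋ = 24.
With m₀=0, d₀=1 and mₖ₊₁ = dₖaₖ − mₖ, dₖ₊₁ = (n − mₖ₊₁²)/dₖ, aₖ₊₁ = ⌊(a₀+mₖ₊₁)/dₖ₊₁⌋:
  k=1: m=24, d=48, a=1
  k=2: m=24, d=1, a=48
d=1 and a=2a₀=48 at k=2, so the next step gives (m, d) = (24, 48) again — its k=1 value — and the period has length 2.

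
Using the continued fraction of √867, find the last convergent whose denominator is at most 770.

7744/263

√867 = [29; 2, 4, 29, 4, 2, 58, …] (period length 6).
Convergents:
  p_0/q_0 = 29/1
  p_1/q_1 = 59/2
  p_2/q_2 = 265/9
  p_3/q_3 = 7744/263
  p_4/q_4 = 31241/1061
q_3 = 263 ≤ 770 < 1061 = q_4, so the answer is 7744/263.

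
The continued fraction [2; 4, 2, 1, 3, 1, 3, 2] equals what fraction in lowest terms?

1166/523

Fold from the inside: start with 2/1.
  3 + 1/2 = 7/2
  1 + 2/7 = 9/7
  3 + 7/9 = 34/9
  1 + 9/34 = 43/34
  2 + 34/43 = 120/43
  4 + 43/120 = 523/120
  2 + 120/523 = 1166/523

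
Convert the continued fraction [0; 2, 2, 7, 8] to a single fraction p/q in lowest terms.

Using pₖ = aₖpₖ₋₁ + pₖ₋₂ and qₖ = aₖqₖ₋₁ + qₖ₋₂:
  k=0: a=0, p=0, q=1
  k=1: a=2, p=1, q=2
  k=2: a=2, p=2, q=5
  k=3: a=7, p=15, q=37
  k=4: a=8, p=122, q=301

122/301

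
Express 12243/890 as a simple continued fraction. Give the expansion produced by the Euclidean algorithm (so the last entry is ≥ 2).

12243 = 13·890 + 673
890 = 1·673 + 217
673 = 3·217 + 22
217 = 9·22 + 19
22 = 1·19 + 3
19 = 6·3 + 1
3 = 3·1 + 0  (stop)
So 12243/890 = [13; 1, 3, 9, 1, 6, 3].

[13; 1, 3, 9, 1, 6, 3]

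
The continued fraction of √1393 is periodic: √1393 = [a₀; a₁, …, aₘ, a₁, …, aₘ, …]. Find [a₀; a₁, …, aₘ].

[37; 3, 10, 3, 74]

a₀ = ⌊√1393⌋ = 37.
With m₀=0, d₀=1 and mₖ₊₁ = dₖaₖ − mₖ, dₖ₊₁ = (n − mₖ₊₁²)/dₖ, aₖ₊₁ = ⌊(a₀+mₖ₊₁)/dₖ₊₁⌋:
  k=1: m=37, d=24, a=3
  k=2: m=35, d=7, a=10
  k=3: m=35, d=24, a=3
  k=4: m=37, d=1, a=74
d=1 and a=2a₀=74 at k=4, so the next step gives (m, d) = (37, 24) again — its k=1 value — and the period has length 4.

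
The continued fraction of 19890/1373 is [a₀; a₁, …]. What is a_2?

18

19890 = 14·1373 + 668   →  a_0 = 14
1373 = 2·668 + 37   →  a_1 = 2
668 = 18·37 + 2   →  a_2 = 18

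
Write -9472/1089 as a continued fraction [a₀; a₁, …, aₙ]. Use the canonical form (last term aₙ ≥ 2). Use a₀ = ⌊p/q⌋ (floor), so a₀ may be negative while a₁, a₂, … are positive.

[-9; 3, 3, 4, 2, 3, 3]

-9472 = -9×1089 + 329
1089 = 3×329 + 102
329 = 3×102 + 23
102 = 4×23 + 10
23 = 2×10 + 3
10 = 3×3 + 1
3 = 3×1 + 0  (stop)
So -9472/1089 = [-9; 3, 3, 4, 2, 3, 3].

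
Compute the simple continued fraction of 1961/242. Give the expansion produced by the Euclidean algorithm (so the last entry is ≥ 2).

[8; 9, 1, 2, 8]

1961 = 8×242 + 25
242 = 9×25 + 17
25 = 1×17 + 8
17 = 2×8 + 1
8 = 8×1 + 0  (stop)
So 1961/242 = [8; 9, 1, 2, 8].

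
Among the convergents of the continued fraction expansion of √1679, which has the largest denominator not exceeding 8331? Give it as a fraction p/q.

√1679 = [40; 1, 39, 1, 80, …] (period length 4).
Convergents:
  p_0/q_0 = 40/1
  p_1/q_1 = 41/1
  p_2/q_2 = 1639/40
  p_3/q_3 = 1680/41
  p_4/q_4 = 136039/3320
  p_5/q_5 = 137719/3361
  p_6/q_6 = 5507080/134399
q_5 = 3361 ≤ 8331 < 134399 = q_6, so the answer is 137719/3361.

137719/3361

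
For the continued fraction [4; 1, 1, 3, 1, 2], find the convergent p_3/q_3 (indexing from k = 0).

32/7

Using pₖ = aₖpₖ₋₁ + pₖ₋₂, qₖ = aₖqₖ₋₁ + qₖ₋₂ (with p₋₁=1, p₋₂=0, q₋₁=0, q₋₂=1):
  k=0: a=4, p=4, q=1
  k=1: a=1, p=5, q=1
  k=2: a=1, p=9, q=2
  k=3: a=3, p=32, q=7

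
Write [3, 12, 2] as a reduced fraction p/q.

Using pₖ = aₖpₖ₋₁ + pₖ₋₂ and qₖ = aₖqₖ₋₁ + qₖ₋₂:
  k=0: a=3, p=3, q=1
  k=1: a=12, p=37, q=12
  k=2: a=2, p=77, q=25

77/25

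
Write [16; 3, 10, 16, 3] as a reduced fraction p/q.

24941/1528

Fold from the inside: start with 3/1.
  16 + 1/3 = 49/3
  10 + 3/49 = 493/49
  3 + 49/493 = 1528/493
  16 + 493/1528 = 24941/1528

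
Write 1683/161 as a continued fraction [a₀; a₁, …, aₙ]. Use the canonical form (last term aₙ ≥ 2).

[10; 2, 4, 1, 6, 2]

1683 = 10*161 + 73
161 = 2*73 + 15
73 = 4*15 + 13
15 = 1*13 + 2
13 = 6*2 + 1
2 = 2*1 + 0  (stop)
So 1683/161 = [10; 2, 4, 1, 6, 2].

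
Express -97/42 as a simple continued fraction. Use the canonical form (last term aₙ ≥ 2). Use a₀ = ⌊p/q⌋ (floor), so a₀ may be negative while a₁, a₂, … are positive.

[-3; 1, 2, 4, 3]

-97 = -3·42 + 29
42 = 1·29 + 13
29 = 2·13 + 3
13 = 4·3 + 1
3 = 3·1 + 0  (stop)
So -97/42 = [-3; 1, 2, 4, 3].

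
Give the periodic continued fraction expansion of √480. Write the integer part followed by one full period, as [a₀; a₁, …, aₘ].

a₀ = ⌊√480⌋ = 21.

[21; 1, 9, 1, 42]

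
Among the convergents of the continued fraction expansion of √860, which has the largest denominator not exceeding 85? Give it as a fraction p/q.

1261/43

√860 = [29; 3, 14, 3, 58, …] (period length 4).
Convergents:
  p_0/q_0 = 29/1
  p_1/q_1 = 88/3
  p_2/q_2 = 1261/43
  p_3/q_3 = 3871/132
q_2 = 43 ≤ 85 < 132 = q_3, so the answer is 1261/43.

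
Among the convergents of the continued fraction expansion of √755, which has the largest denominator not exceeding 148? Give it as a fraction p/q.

√755 = [27; 2, 10, 2, 54, …] (period length 4).
Convergents:
  p_0/q_0 = 27/1
  p_1/q_1 = 55/2
  p_2/q_2 = 577/21
  p_3/q_3 = 1209/44
  p_4/q_4 = 65863/2397
q_3 = 44 ≤ 148 < 2397 = q_4, so the answer is 1209/44.

1209/44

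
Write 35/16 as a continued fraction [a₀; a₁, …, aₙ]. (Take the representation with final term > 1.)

35 = 2×16 + 3
16 = 5×3 + 1
3 = 3×1 + 0  (stop)
So 35/16 = [2; 5, 3].

[2; 5, 3]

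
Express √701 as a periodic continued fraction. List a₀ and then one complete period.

[26; 2, 10, 10, 2, 52]

a₀ = ⌊√701⌋ = 26.
With m₀=0, d₀=1 and mₖ₊₁ = dₖaₖ − mₖ, dₖ₊₁ = (n − mₖ₊₁²)/dₖ, aₖ₊₁ = ⌊(a₀+mₖ₊₁)/dₖ₊₁⌋:
  k=1: m=26, d=25, a=2
  k=2: m=24, d=5, a=10
  k=3: m=26, d=5, a=10
  k=4: m=24, d=25, a=2
  k=5: m=26, d=1, a=52
d=1 and a=2a₀=52 at k=5, so the next step gives (m, d) = (26, 25) again — its k=1 value — and the period has length 5.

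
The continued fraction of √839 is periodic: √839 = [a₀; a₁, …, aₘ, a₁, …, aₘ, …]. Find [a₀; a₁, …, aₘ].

[28; 1, 27, 1, 56]

a₀ = ⌊√839⌋ = 28.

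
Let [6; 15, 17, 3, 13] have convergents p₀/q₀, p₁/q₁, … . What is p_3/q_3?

4750/783

Using pₖ = aₖpₖ₋₁ + pₖ₋₂, qₖ = aₖqₖ₋₁ + qₖ₋₂ (with p₋₁=1, p₋₂=0, q₋₁=0, q₋₂=1):
  k=0: a=6, p=6, q=1
  k=1: a=15, p=91, q=15
  k=2: a=17, p=1553, q=256
  k=3: a=3, p=4750, q=783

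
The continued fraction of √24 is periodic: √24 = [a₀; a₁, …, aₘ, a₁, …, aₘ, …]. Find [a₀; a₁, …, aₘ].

[4; 1, 8]

a₀ = ⌊√24⌋ = 4.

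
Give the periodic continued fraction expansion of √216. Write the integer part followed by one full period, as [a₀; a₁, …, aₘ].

[14; 1, 2, 3, 2, 1, 28]

a₀ = ⌊√216⌋ = 14.
With m₀=0, d₀=1 and mₖ₊₁ = dₖaₖ − mₖ, dₖ₊₁ = (n − mₖ₊₁²)/dₖ, aₖ₊₁ = ⌊(a₀+mₖ₊₁)/dₖ₊₁⌋:
  k=1: m=14, d=20, a=1
  k=2: m=6, d=9, a=2
  k=3: m=12, d=8, a=3
  k=4: m=12, d=9, a=2
  k=5: m=6, d=20, a=1
  k=6: m=14, d=1, a=28
d=1 and a=2a₀=28 at k=6, so the next step gives (m, d) = (14, 20) again — its k=1 value — and the period has length 6.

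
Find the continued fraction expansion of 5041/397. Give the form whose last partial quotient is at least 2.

[12; 1, 2, 3, 4, 9]

5041 = 12*397 + 277
397 = 1*277 + 120
277 = 2*120 + 37
120 = 3*37 + 9
37 = 4*9 + 1
9 = 9*1 + 0  (stop)
So 5041/397 = [12; 1, 2, 3, 4, 9].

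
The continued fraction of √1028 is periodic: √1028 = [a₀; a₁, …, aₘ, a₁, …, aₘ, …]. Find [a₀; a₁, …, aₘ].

a₀ = ⌊√1028⌋ = 32.
With m₀=0, d₀=1 and mₖ₊₁ = dₖaₖ − mₖ, dₖ₊₁ = (n − mₖ₊₁²)/dₖ, aₖ₊₁ = ⌊(a₀+mₖ₊₁)/dₖ₊₁⌋:
  k=1: m=32, d=4, a=16
  k=2: m=32, d=1, a=64
d=1 and a=2a₀=64 at k=2, so the next step gives (m, d) = (32, 4) again — its k=1 value — and the period has length 2.

[32; 16, 64]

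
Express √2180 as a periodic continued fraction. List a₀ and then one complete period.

[46; 1, 2, 4, 2, 1, 92]

a₀ = ⌊√2180⌋ = 46.
With m₀=0, d₀=1 and mₖ₊₁ = dₖaₖ − mₖ, dₖ₊₁ = (n − mₖ₊₁²)/dₖ, aₖ₊₁ = ⌊(a₀+mₖ₊₁)/dₖ₊₁⌋:
  k=1: m=46, d=64, a=1
  k=2: m=18, d=29, a=2
  k=3: m=40, d=20, a=4
  k=4: m=40, d=29, a=2
  k=5: m=18, d=64, a=1
  k=6: m=46, d=1, a=92
d=1 and a=2a₀=92 at k=6, so the next step gives (m, d) = (46, 64) again — its k=1 value — and the period has length 6.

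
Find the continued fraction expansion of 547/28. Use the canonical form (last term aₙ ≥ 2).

547 = 19×28 + 15
28 = 1×15 + 13
15 = 1×13 + 2
13 = 6×2 + 1
2 = 2×1 + 0  (stop)
So 547/28 = [19; 1, 1, 6, 2].

[19; 1, 1, 6, 2]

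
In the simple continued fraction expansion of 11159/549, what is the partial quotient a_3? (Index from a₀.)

11159 = 20·549 + 179   →  a_0 = 20
549 = 3·179 + 12   →  a_1 = 3
179 = 14·12 + 11   →  a_2 = 14
12 = 1·11 + 1   →  a_3 = 1

1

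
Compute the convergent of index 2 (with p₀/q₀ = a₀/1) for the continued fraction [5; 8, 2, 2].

87/17

Using pₖ = aₖpₖ₋₁ + pₖ₋₂, qₖ = aₖqₖ₋₁ + qₖ₋₂ (with p₋₁=1, p₋₂=0, q₋₁=0, q₋₂=1):
  k=0: a=5, p=5, q=1
  k=1: a=8, p=41, q=8
  k=2: a=2, p=87, q=17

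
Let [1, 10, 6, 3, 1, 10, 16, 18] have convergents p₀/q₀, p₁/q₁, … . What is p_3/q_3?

212/193

Using pₖ = aₖpₖ₋₁ + pₖ₋₂, qₖ = aₖqₖ₋₁ + qₖ₋₂ (with p₋₁=1, p₋₂=0, q₋₁=0, q₋₂=1):
  k=0: a=1, p=1, q=1
  k=1: a=10, p=11, q=10
  k=2: a=6, p=67, q=61
  k=3: a=3, p=212, q=193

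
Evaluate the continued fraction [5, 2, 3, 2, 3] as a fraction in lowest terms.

299/55

Using pₖ = aₖpₖ₋₁ + pₖ₋₂ and qₖ = aₖqₖ₋₁ + qₖ₋₂:
  k=0: a=5, p=5, q=1
  k=1: a=2, p=11, q=2
  k=2: a=3, p=38, q=7
  k=3: a=2, p=87, q=16
  k=4: a=3, p=299, q=55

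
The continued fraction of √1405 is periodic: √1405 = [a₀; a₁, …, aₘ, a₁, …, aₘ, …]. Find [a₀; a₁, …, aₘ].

a₀ = ⌊√1405⌋ = 37.
With m₀=0, d₀=1 and mₖ₊₁ = dₖaₖ − mₖ, dₖ₊₁ = (n − mₖ₊₁²)/dₖ, aₖ₊₁ = ⌊(a₀+mₖ₊₁)/dₖ₊₁⌋:
  k=1: m=37, d=36, a=2
  k=2: m=35, d=5, a=14
  k=3: m=35, d=36, a=2
  k=4: m=37, d=1, a=74
d=1 and a=2a₀=74 at k=4, so the next step gives (m, d) = (37, 36) again — its k=1 value — and the period has length 4.

[37; 2, 14, 2, 74]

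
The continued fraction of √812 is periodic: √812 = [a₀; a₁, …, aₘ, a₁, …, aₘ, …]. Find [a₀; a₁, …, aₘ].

a₀ = ⌊√812⌋ = 28.
With m₀=0, d₀=1 and mₖ₊₁ = dₖaₖ − mₖ, dₖ₊₁ = (n − mₖ₊₁²)/dₖ, aₖ₊₁ = ⌊(a₀+mₖ₊₁)/dₖ₊₁⌋:
  k=1: m=28, d=28, a=2
  k=2: m=28, d=1, a=56
d=1 and a=2a₀=56 at k=2, so the next step gives (m, d) = (28, 28) again — its k=1 value — and the period has length 2.

[28; 2, 56]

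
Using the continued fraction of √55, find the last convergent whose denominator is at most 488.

2655/358

√55 = [7; 2, 2, 2, 14, …] (period length 4).
Convergents:
  p_0/q_0 = 7/1
  p_1/q_1 = 15/2
  p_2/q_2 = 37/5
  p_3/q_3 = 89/12
  p_4/q_4 = 1283/173
  p_5/q_5 = 2655/358
  p_6/q_6 = 6593/889
q_5 = 358 ≤ 488 < 889 = q_6, so the answer is 2655/358.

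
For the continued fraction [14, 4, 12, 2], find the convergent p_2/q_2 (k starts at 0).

698/49

Using pₖ = aₖpₖ₋₁ + pₖ₋₂, qₖ = aₖqₖ₋₁ + qₖ₋₂ (with p₋₁=1, p₋₂=0, q₋₁=0, q₋₂=1):
  k=0: a=14, p=14, q=1
  k=1: a=4, p=57, q=4
  k=2: a=12, p=698, q=49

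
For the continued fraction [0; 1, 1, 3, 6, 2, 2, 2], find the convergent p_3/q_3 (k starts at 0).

4/7

Using pₖ = aₖpₖ₋₁ + pₖ₋₂, qₖ = aₖqₖ₋₁ + qₖ₋₂ (with p₋₁=1, p₋₂=0, q₋₁=0, q₋₂=1):
  k=0: a=0, p=0, q=1
  k=1: a=1, p=1, q=1
  k=2: a=1, p=1, q=2
  k=3: a=3, p=4, q=7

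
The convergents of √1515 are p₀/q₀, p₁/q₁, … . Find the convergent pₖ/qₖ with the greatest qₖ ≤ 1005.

38923/1000

√1515 = [38; 1, 11, 1, 76, …] (period length 4).
Convergents:
  p_0/q_0 = 38/1
  p_1/q_1 = 39/1
  p_2/q_2 = 467/12
  p_3/q_3 = 506/13
  p_4/q_4 = 38923/1000
  p_5/q_5 = 39429/1013
q_4 = 1000 ≤ 1005 < 1013 = q_5, so the answer is 38923/1000.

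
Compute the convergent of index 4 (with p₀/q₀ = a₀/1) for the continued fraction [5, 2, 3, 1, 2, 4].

Using pₖ = aₖpₖ₋₁ + pₖ₋₂, qₖ = aₖqₖ₋₁ + qₖ₋₂ (with p₋₁=1, p₋₂=0, q₋₁=0, q₋₂=1):
  k=0: a=5, p=5, q=1
  k=1: a=2, p=11, q=2
  k=2: a=3, p=38, q=7
  k=3: a=1, p=49, q=9
  k=4: a=2, p=136, q=25

136/25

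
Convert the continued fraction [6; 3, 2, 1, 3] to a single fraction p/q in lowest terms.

233/37

Fold from the inside: start with 3/1.
  1 + 1/3 = 4/3
  2 + 3/4 = 11/4
  3 + 4/11 = 37/11
  6 + 11/37 = 233/37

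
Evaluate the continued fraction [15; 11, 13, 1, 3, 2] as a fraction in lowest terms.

Using pₖ = aₖpₖ₋₁ + pₖ₋₂ and qₖ = aₖqₖ₋₁ + qₖ₋₂:
  k=0: a=15, p=15, q=1
  k=1: a=11, p=166, q=11
  k=2: a=13, p=2173, q=144
  k=3: a=1, p=2339, q=155
  k=4: a=3, p=9190, q=609
  k=5: a=2, p=20719, q=1373

20719/1373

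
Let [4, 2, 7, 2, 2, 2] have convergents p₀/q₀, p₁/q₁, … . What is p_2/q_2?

67/15

Using pₖ = aₖpₖ₋₁ + pₖ₋₂, qₖ = aₖqₖ₋₁ + qₖ₋₂ (with p₋₁=1, p₋₂=0, q₋₁=0, q₋₂=1):
  k=0: a=4, p=4, q=1
  k=1: a=2, p=9, q=2
  k=2: a=7, p=67, q=15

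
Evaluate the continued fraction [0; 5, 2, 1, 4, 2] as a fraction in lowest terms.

31/166

Using pₖ = aₖpₖ₋₁ + pₖ₋₂ and qₖ = aₖqₖ₋₁ + qₖ₋₂:
  k=0: a=0, p=0, q=1
  k=1: a=5, p=1, q=5
  k=2: a=2, p=2, q=11
  k=3: a=1, p=3, q=16
  k=4: a=4, p=14, q=75
  k=5: a=2, p=31, q=166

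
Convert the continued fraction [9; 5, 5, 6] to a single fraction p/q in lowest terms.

1480/161

Fold from the inside: start with 6/1.
  5 + 1/6 = 31/6
  5 + 6/31 = 161/31
  9 + 31/161 = 1480/161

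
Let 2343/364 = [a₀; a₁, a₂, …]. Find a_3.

2

2343 = 6·364 + 159   →  a_0 = 6
364 = 2·159 + 46   →  a_1 = 2
159 = 3·46 + 21   →  a_2 = 3
46 = 2·21 + 4   →  a_3 = 2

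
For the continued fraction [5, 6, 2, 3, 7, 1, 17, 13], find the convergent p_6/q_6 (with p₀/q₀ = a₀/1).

Using pₖ = aₖpₖ₋₁ + pₖ₋₂, qₖ = aₖqₖ₋₁ + qₖ₋₂ (with p₋₁=1, p₋₂=0, q₋₁=0, q₋₂=1):
  k=0: a=5, p=5, q=1
  k=1: a=6, p=31, q=6
  k=2: a=2, p=67, q=13
  k=3: a=3, p=232, q=45
  k=4: a=7, p=1691, q=328
  k=5: a=1, p=1923, q=373
  k=6: a=17, p=34382, q=6669

34382/6669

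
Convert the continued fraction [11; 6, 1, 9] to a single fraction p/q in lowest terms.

Using pₖ = aₖpₖ₋₁ + pₖ₋₂ and qₖ = aₖqₖ₋₁ + qₖ₋₂:
  k=0: a=11, p=11, q=1
  k=1: a=6, p=67, q=6
  k=2: a=1, p=78, q=7
  k=3: a=9, p=769, q=69

769/69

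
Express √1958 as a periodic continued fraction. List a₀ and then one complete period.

a₀ = ⌊√1958⌋ = 44.
With m₀=0, d₀=1 and mₖ₊₁ = dₖaₖ − mₖ, dₖ₊₁ = (n − mₖ₊₁²)/dₖ, aₖ₊₁ = ⌊(a₀+mₖ₊₁)/dₖ₊₁⌋:
  k=1: m=44, d=22, a=4
  k=2: m=44, d=1, a=88
d=1 and a=2a₀=88 at k=2, so the next step gives (m, d) = (44, 22) again — its k=1 value — and the period has length 2.

[44; 4, 88]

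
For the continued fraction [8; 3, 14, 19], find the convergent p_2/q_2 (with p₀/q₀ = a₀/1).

358/43

Using pₖ = aₖpₖ₋₁ + pₖ₋₂, qₖ = aₖqₖ₋₁ + qₖ₋₂ (with p₋₁=1, p₋₂=0, q₋₁=0, q₋₂=1):
  k=0: a=8, p=8, q=1
  k=1: a=3, p=25, q=3
  k=2: a=14, p=358, q=43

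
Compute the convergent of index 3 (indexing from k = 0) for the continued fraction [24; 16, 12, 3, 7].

14317/595

Using pₖ = aₖpₖ₋₁ + pₖ₋₂, qₖ = aₖqₖ₋₁ + qₖ₋₂ (with p₋₁=1, p₋₂=0, q₋₁=0, q₋₂=1):
  k=0: a=24, p=24, q=1
  k=1: a=16, p=385, q=16
  k=2: a=12, p=4644, q=193
  k=3: a=3, p=14317, q=595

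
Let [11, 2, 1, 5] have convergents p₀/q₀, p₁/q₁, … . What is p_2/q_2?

34/3

Using pₖ = aₖpₖ₋₁ + pₖ₋₂, qₖ = aₖqₖ₋₁ + qₖ₋₂ (with p₋₁=1, p₋₂=0, q₋₁=0, q₋₂=1):
  k=0: a=11, p=11, q=1
  k=1: a=2, p=23, q=2
  k=2: a=1, p=34, q=3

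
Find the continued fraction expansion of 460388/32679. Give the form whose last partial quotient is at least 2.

[14; 11, 2, 1, 18, 1, 15, 3]

460388 = 14*32679 + 2882
32679 = 11*2882 + 977
2882 = 2*977 + 928
977 = 1*928 + 49
928 = 18*49 + 46
49 = 1*46 + 3
46 = 15*3 + 1
3 = 3*1 + 0  (stop)
So 460388/32679 = [14; 11, 2, 1, 18, 1, 15, 3].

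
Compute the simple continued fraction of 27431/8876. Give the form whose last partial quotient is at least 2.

[3; 11, 18, 1, 2, 14]

27431 = 3*8876 + 803
8876 = 11*803 + 43
803 = 18*43 + 29
43 = 1*29 + 14
29 = 2*14 + 1
14 = 14*1 + 0  (stop)
So 27431/8876 = [3; 11, 18, 1, 2, 14].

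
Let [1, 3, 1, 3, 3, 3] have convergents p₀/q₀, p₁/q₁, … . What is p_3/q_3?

Using pₖ = aₖpₖ₋₁ + pₖ₋₂, qₖ = aₖqₖ₋₁ + qₖ₋₂ (with p₋₁=1, p₋₂=0, q₋₁=0, q₋₂=1):
  k=0: a=1, p=1, q=1
  k=1: a=3, p=4, q=3
  k=2: a=1, p=5, q=4
  k=3: a=3, p=19, q=15

19/15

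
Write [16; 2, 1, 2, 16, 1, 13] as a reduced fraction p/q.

31733/1938

Using pₖ = aₖpₖ₋₁ + pₖ₋₂ and qₖ = aₖqₖ₋₁ + qₖ₋₂:
  k=0: a=16, p=16, q=1
  k=1: a=2, p=33, q=2
  k=2: a=1, p=49, q=3
  k=3: a=2, p=131, q=8
  k=4: a=16, p=2145, q=131
  k=5: a=1, p=2276, q=139
  k=6: a=13, p=31733, q=1938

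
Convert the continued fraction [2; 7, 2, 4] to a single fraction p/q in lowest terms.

Using pₖ = aₖpₖ₋₁ + pₖ₋₂ and qₖ = aₖqₖ₋₁ + qₖ₋₂:
  k=0: a=2, p=2, q=1
  k=1: a=7, p=15, q=7
  k=2: a=2, p=32, q=15
  k=3: a=4, p=143, q=67

143/67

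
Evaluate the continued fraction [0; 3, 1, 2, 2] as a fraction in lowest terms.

Fold from the inside: start with 2/1.
  2 + 1/2 = 5/2
  1 + 2/5 = 7/5
  3 + 5/7 = 26/7
  0 + 7/26 = 7/26

7/26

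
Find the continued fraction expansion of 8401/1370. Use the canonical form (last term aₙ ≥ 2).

8401 = 6*1370 + 181
1370 = 7*181 + 103
181 = 1*103 + 78
103 = 1*78 + 25
78 = 3*25 + 3
25 = 8*3 + 1
3 = 3*1 + 0  (stop)
So 8401/1370 = [6; 7, 1, 1, 3, 8, 3].

[6; 7, 1, 1, 3, 8, 3]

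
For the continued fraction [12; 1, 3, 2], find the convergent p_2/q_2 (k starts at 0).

Using pₖ = aₖpₖ₋₁ + pₖ₋₂, qₖ = aₖqₖ₋₁ + qₖ₋₂ (with p₋₁=1, p₋₂=0, q₋₁=0, q₋₂=1):
  k=0: a=12, p=12, q=1
  k=1: a=1, p=13, q=1
  k=2: a=3, p=51, q=4

51/4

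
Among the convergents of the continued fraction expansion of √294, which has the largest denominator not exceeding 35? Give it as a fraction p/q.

583/34

√294 = [17; 6, 1, 4, 1, 6, 34, …] (period length 6).
Convergents:
  p_0/q_0 = 17/1
  p_1/q_1 = 103/6
  p_2/q_2 = 120/7
  p_3/q_3 = 583/34
  p_4/q_4 = 703/41
q_3 = 34 ≤ 35 < 41 = q_4, so the answer is 583/34.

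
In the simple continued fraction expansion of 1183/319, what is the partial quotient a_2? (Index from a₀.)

2

1183 = 3·319 + 226   →  a_0 = 3
319 = 1·226 + 93   →  a_1 = 1
226 = 2·93 + 40   →  a_2 = 2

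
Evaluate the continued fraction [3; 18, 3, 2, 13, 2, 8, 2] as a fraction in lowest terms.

Fold from the inside: start with 2/1.
  8 + 1/2 = 17/2
  2 + 2/17 = 36/17
  13 + 17/36 = 485/36
  2 + 36/485 = 1006/485
  3 + 485/1006 = 3503/1006
  18 + 1006/3503 = 64060/3503
  3 + 3503/64060 = 195683/64060

195683/64060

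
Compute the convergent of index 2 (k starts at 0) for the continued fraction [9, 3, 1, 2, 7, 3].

37/4

Using pₖ = aₖpₖ₋₁ + pₖ₋₂, qₖ = aₖqₖ₋₁ + qₖ₋₂ (with p₋₁=1, p₋₂=0, q₋₁=0, q₋₂=1):
  k=0: a=9, p=9, q=1
  k=1: a=3, p=28, q=3
  k=2: a=1, p=37, q=4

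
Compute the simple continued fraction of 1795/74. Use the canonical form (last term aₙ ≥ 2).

[24; 3, 1, 8, 2]

1795 = 24×74 + 19
74 = 3×19 + 17
19 = 1×17 + 2
17 = 8×2 + 1
2 = 2×1 + 0  (stop)
So 1795/74 = [24; 3, 1, 8, 2].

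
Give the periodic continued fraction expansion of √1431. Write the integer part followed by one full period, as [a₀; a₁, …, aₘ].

a₀ = ⌊√1431⌋ = 37.
With m₀=0, d₀=1 and mₖ₊₁ = dₖaₖ − mₖ, dₖ₊₁ = (n − mₖ₊₁²)/dₖ, aₖ₊₁ = ⌊(a₀+mₖ₊₁)/dₖ₊₁⌋:
  k=1: m=37, d=62, a=1
  k=2: m=25, d=13, a=4
  k=3: m=27, d=54, a=1
  k=4: m=27, d=13, a=4
  k=5: m=25, d=62, a=1
  k=6: m=37, d=1, a=74
d=1 and a=2a₀=74 at k=6, so the next step gives (m, d) = (37, 62) again — its k=1 value — and the period has length 6.

[37; 1, 4, 1, 4, 1, 74]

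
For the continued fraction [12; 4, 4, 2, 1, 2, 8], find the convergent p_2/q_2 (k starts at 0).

208/17

Using pₖ = aₖpₖ₋₁ + pₖ₋₂, qₖ = aₖqₖ₋₁ + qₖ₋₂ (with p₋₁=1, p₋₂=0, q₋₁=0, q₋₂=1):
  k=0: a=12, p=12, q=1
  k=1: a=4, p=49, q=4
  k=2: a=4, p=208, q=17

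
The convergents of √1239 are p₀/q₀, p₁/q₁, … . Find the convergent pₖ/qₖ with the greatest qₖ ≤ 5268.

61951/1760

√1239 = [35; 5, 70, …] (period length 2).
Convergents:
  p_0/q_0 = 35/1
  p_1/q_1 = 176/5
  p_2/q_2 = 12355/351
  p_3/q_3 = 61951/1760
  p_4/q_4 = 4348925/123551
q_3 = 1760 ≤ 5268 < 123551 = q_4, so the answer is 61951/1760.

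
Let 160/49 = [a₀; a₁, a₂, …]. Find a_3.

3

160 = 3·49 + 13   →  a_0 = 3
49 = 3·13 + 10   →  a_1 = 3
13 = 1·10 + 3   →  a_2 = 1
10 = 3·3 + 1   →  a_3 = 3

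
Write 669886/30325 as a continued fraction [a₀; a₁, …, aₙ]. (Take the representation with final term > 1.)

[22; 11, 11, 1, 18, 12]

669886 = 22×30325 + 2736
30325 = 11×2736 + 229
2736 = 11×229 + 217
229 = 1×217 + 12
217 = 18×12 + 1
12 = 12×1 + 0  (stop)
So 669886/30325 = [22; 11, 11, 1, 18, 12].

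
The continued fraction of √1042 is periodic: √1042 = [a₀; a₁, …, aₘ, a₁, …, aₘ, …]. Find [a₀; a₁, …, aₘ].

a₀ = ⌊√1042⌋ = 32.

[32; 3, 1, 1, 3, 64]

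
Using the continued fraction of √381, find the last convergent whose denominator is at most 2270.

40112/2055

√381 = [19; 1, 1, 12, 1, 1, 38, …] (period length 6).
Convergents:
  p_0/q_0 = 19/1
  p_1/q_1 = 20/1
  p_2/q_2 = 39/2
  p_3/q_3 = 488/25
  p_4/q_4 = 527/27
  p_5/q_5 = 1015/52
  p_6/q_6 = 39097/2003
  p_7/q_7 = 40112/2055
  p_8/q_8 = 79209/4058
q_7 = 2055 ≤ 2270 < 4058 = q_8, so the answer is 40112/2055.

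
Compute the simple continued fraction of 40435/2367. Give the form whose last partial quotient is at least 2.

[17; 12, 13, 15]

40435 = 17·2367 + 196
2367 = 12·196 + 15
196 = 13·15 + 1
15 = 15·1 + 0  (stop)
So 40435/2367 = [17; 12, 13, 15].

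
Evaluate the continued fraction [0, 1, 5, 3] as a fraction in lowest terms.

16/19

Fold from the inside: start with 3/1.
  5 + 1/3 = 16/3
  1 + 3/16 = 19/16
  0 + 16/19 = 16/19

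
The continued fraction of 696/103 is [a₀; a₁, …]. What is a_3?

8

696 = 6·103 + 78   →  a_0 = 6
103 = 1·78 + 25   →  a_1 = 1
78 = 3·25 + 3   →  a_2 = 3
25 = 8·3 + 1   →  a_3 = 8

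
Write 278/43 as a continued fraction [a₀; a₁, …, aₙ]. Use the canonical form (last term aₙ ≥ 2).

278 = 6*43 + 20
43 = 2*20 + 3
20 = 6*3 + 2
3 = 1*2 + 1
2 = 2*1 + 0  (stop)
So 278/43 = [6; 2, 6, 1, 2].

[6; 2, 6, 1, 2]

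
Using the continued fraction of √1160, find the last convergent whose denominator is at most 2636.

39406/1157

√1160 = [34; 17, 68, …] (period length 2).
Convergents:
  p_0/q_0 = 34/1
  p_1/q_1 = 579/17
  p_2/q_2 = 39406/1157
  p_3/q_3 = 670481/19686
q_2 = 1157 ≤ 2636 < 19686 = q_3, so the answer is 39406/1157.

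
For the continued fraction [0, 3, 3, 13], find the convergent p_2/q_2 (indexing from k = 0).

Using pₖ = aₖpₖ₋₁ + pₖ₋₂, qₖ = aₖqₖ₋₁ + qₖ₋₂ (with p₋₁=1, p₋₂=0, q₋₁=0, q₋₂=1):
  k=0: a=0, p=0, q=1
  k=1: a=3, p=1, q=3
  k=2: a=3, p=3, q=10

3/10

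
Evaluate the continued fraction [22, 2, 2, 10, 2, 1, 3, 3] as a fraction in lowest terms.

43396/1937

Fold from the inside: start with 3/1.
  3 + 1/3 = 10/3
  1 + 3/10 = 13/10
  2 + 10/13 = 36/13
  10 + 13/36 = 373/36
  2 + 36/373 = 782/373
  2 + 373/782 = 1937/782
  22 + 782/1937 = 43396/1937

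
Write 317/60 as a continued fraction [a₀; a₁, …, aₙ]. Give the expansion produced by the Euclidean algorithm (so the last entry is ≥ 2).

317 = 5·60 + 17
60 = 3·17 + 9
17 = 1·9 + 8
9 = 1·8 + 1
8 = 8·1 + 0  (stop)
So 317/60 = [5; 3, 1, 1, 8].

[5; 3, 1, 1, 8]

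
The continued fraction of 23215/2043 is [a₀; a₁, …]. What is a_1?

23215 = 11·2043 + 742   →  a_0 = 11
2043 = 2·742 + 559   →  a_1 = 2

2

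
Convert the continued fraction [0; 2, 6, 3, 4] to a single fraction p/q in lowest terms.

82/177

Fold from the inside: start with 4/1.
  3 + 1/4 = 13/4
  6 + 4/13 = 82/13
  2 + 13/82 = 177/82
  0 + 82/177 = 82/177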